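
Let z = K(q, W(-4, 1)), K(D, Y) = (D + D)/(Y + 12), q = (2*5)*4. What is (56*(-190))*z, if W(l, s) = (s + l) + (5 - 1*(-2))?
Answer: -53200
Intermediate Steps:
W(l, s) = 7 + l + s (W(l, s) = (l + s) + (5 + 2) = (l + s) + 7 = 7 + l + s)
q = 40 (q = 10*4 = 40)
K(D, Y) = 2*D/(12 + Y) (K(D, Y) = (2*D)/(12 + Y) = 2*D/(12 + Y))
z = 5 (z = 2*40/(12 + (7 - 4 + 1)) = 2*40/(12 + 4) = 2*40/16 = 2*40*(1/16) = 5)
(56*(-190))*z = (56*(-190))*5 = -10640*5 = -53200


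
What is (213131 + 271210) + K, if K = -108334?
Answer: 376007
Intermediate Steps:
(213131 + 271210) + K = (213131 + 271210) - 108334 = 484341 - 108334 = 376007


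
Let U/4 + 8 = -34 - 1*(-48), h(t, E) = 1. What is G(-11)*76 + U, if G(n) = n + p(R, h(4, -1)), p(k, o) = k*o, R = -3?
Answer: -1040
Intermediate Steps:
G(n) = -3 + n (G(n) = n - 3*1 = n - 3 = -3 + n)
U = 24 (U = -32 + 4*(-34 - 1*(-48)) = -32 + 4*(-34 + 48) = -32 + 4*14 = -32 + 56 = 24)
G(-11)*76 + U = (-3 - 11)*76 + 24 = -14*76 + 24 = -1064 + 24 = -1040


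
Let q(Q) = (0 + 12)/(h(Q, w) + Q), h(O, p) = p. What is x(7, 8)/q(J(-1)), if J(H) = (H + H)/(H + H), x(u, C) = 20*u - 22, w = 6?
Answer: 413/6 ≈ 68.833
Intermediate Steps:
x(u, C) = -22 + 20*u
J(H) = 1 (J(H) = (2*H)/((2*H)) = (2*H)*(1/(2*H)) = 1)
q(Q) = 12/(6 + Q) (q(Q) = (0 + 12)/(6 + Q) = 12/(6 + Q))
x(7, 8)/q(J(-1)) = (-22 + 20*7)/((12/(6 + 1))) = (-22 + 140)/((12/7)) = 118/((12*(1/7))) = 118/(12/7) = 118*(7/12) = 413/6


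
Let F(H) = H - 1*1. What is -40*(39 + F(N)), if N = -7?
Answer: -1240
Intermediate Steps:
F(H) = -1 + H (F(H) = H - 1 = -1 + H)
-40*(39 + F(N)) = -40*(39 + (-1 - 7)) = -40*(39 - 8) = -40*31 = -1240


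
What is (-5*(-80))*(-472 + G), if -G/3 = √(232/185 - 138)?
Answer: -188800 - 240*I*√4680130/37 ≈ -1.888e+5 - 14033.0*I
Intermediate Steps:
G = -3*I*√4680130/185 (G = -3*√(232/185 - 138) = -3*I*√4680130/185 ≈ -35.082*I)
(-5*(-80))*(-472 + G) = (-5*(-80))*(-472 - 3*I*√4680130/185) = 400*(-472 - 3*I*√4680130/185) = -188800 - 240*I*√4680130/37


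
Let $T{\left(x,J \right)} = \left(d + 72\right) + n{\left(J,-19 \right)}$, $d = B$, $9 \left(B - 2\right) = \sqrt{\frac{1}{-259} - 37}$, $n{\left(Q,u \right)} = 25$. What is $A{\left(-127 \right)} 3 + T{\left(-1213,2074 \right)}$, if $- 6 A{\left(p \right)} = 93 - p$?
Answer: $-11 + \frac{4 i \sqrt{155141}}{2331} \approx -11.0 + 0.6759 i$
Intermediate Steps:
$A{\left(p \right)} = - \frac{31}{2} + \frac{p}{6}$ ($A{\left(p \right)} = - \frac{93 - p}{6} = - \frac{31}{2} + \frac{p}{6}$)
$B = 2 + \frac{4 i \sqrt{155141}}{2331}$ ($B = 2 + \frac{\sqrt{\frac{1}{-259} - 37}}{9} = 2 + \frac{\sqrt{- \frac{1}{259} - 37}}{9} = 2 + \frac{\sqrt{- \frac{9584}{259}}}{9} = 2 + \frac{\frac{4}{259} i \sqrt{155141}}{9} = 2 + \frac{4 i \sqrt{155141}}{2331} \approx 2.0 + 0.6759 i$)
$d = 2 + \frac{4 i \sqrt{155141}}{2331} \approx 2.0 + 0.6759 i$
$T{\left(x,J \right)} = 99 + \frac{4 i \sqrt{155141}}{2331}$ ($T{\left(x,J \right)} = \left(\left(2 + \frac{4 i \sqrt{155141}}{2331}\right) + 72\right) + 25 = \left(74 + \frac{4 i \sqrt{155141}}{2331}\right) + 25 = 99 + \frac{4 i \sqrt{155141}}{2331}$)
$A{\left(-127 \right)} 3 + T{\left(-1213,2074 \right)} = \left(- \frac{31}{2} + \frac{1}{6} \left(-127\right)\right) 3 + \left(99 + \frac{4 i \sqrt{155141}}{2331}\right) = \left(- \frac{31}{2} - \frac{127}{6}\right) 3 + \left(99 + \frac{4 i \sqrt{155141}}{2331}\right) = \left(- \frac{110}{3}\right) 3 + \left(99 + \frac{4 i \sqrt{155141}}{2331}\right) = -110 + \left(99 + \frac{4 i \sqrt{155141}}{2331}\right) = -11 + \frac{4 i \sqrt{155141}}{2331}$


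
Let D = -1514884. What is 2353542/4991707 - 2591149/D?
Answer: 2357085674353/1080265295284 ≈ 2.1819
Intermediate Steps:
2353542/4991707 - 2591149/D = 2353542/4991707 - 2591149/(-1514884) = 2353542*(1/4991707) - 2591149*(-1/1514884) = 2353542/4991707 + 2591149/1514884 = 2357085674353/1080265295284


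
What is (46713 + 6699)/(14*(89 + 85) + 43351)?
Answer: 53412/45787 ≈ 1.1665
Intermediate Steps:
(46713 + 6699)/(14*(89 + 85) + 43351) = 53412/(14*174 + 43351) = 53412/(2436 + 43351) = 53412/45787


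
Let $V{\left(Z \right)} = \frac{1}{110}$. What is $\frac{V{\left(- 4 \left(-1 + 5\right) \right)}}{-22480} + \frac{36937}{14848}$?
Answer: $\frac{2854306211}{1147379200} \approx 2.4877$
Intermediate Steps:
$V{\left(Z \right)} = \frac{1}{110}$
$\frac{V{\left(- 4 \left(-1 + 5\right) \right)}}{-22480} + \frac{36937}{14848} = \frac{1}{110 \left(-22480\right)} + \frac{36937}{14848} = \frac{1}{110} \left(- \frac{1}{22480}\right) + 36937 \cdot \frac{1}{14848} = - \frac{1}{2472800} + \frac{36937}{14848} = \frac{2854306211}{1147379200}$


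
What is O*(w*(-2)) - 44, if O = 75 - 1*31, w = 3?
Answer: -308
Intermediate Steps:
O = 44 (O = 75 - 31 = 44)
O*(w*(-2)) - 44 = 44*(3*(-2)) - 44 = 44*(-6) - 44 = -264 - 44 = -308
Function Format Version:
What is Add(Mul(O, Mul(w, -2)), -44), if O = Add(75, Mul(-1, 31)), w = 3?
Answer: -308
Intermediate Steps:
O = 44 (O = Add(75, -31) = 44)
Add(Mul(O, Mul(w, -2)), -44) = Add(Mul(44, Mul(3, -2)), -44) = Add(Mul(44, -6), -44) = Add(-264, -44) = -308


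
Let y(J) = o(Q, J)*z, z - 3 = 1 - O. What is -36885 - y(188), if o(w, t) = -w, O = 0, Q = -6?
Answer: -36909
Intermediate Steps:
z = 4 (z = 3 + (1 - 1*0) = 3 + (1 + 0) = 3 + 1 = 4)
y(J) = 24 (y(J) = -1*(-6)*4 = 6*4 = 24)
-36885 - y(188) = -36885 - 1*24 = -36885 - 24 = -36909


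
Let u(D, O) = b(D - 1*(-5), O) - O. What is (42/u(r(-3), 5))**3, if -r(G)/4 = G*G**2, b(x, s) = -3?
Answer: -9261/64 ≈ -144.70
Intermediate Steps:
r(G) = -4*G**3 (r(G) = -4*G*G**2 = -4*G**3)
u(D, O) = -3 - O
(42/u(r(-3), 5))**3 = (42/(-3 - 1*5))**3 = (42/(-3 - 5))**3 = (42/(-8))**3 = (42*(-1/8))**3 = (-21/4)**3 = -9261/64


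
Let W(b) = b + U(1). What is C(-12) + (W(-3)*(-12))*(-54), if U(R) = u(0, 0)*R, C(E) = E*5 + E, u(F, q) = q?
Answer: -2016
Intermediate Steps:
C(E) = 6*E (C(E) = 5*E + E = 6*E)
U(R) = 0 (U(R) = 0*R = 0)
W(b) = b (W(b) = b + 0 = b)
C(-12) + (W(-3)*(-12))*(-54) = 6*(-12) - 3*(-12)*(-54) = -72 + 36*(-54) = -72 - 1944 = -2016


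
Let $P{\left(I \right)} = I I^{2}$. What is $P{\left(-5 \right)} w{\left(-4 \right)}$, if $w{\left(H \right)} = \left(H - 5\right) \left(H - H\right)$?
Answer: $0$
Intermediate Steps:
$w{\left(H \right)} = 0$ ($w{\left(H \right)} = \left(-5 + H\right) 0 = 0$)
$P{\left(I \right)} = I^{3}$
$P{\left(-5 \right)} w{\left(-4 \right)} = \left(-5\right)^{3} \cdot 0 = \left(-125\right) 0 = 0$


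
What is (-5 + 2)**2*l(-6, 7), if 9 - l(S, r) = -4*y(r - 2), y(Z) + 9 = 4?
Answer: -99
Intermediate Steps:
y(Z) = -5 (y(Z) = -9 + 4 = -5)
l(S, r) = -11 (l(S, r) = 9 - (-4)*(-5) = 9 - 1*20 = 9 - 20 = -11)
(-5 + 2)**2*l(-6, 7) = (-5 + 2)**2*(-11) = (-3)**2*(-11) = 9*(-11) = -99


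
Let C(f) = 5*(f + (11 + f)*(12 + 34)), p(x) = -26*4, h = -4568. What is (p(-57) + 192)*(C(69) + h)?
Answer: 1247576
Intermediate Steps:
p(x) = -104
C(f) = 2530 + 235*f (C(f) = 5*(f + (11 + f)*46) = 5*(f + (506 + 46*f)) = 5*(506 + 47*f) = 2530 + 235*f)
(p(-57) + 192)*(C(69) + h) = (-104 + 192)*((2530 + 235*69) - 4568) = 88*((2530 + 16215) - 4568) = 88*(18745 - 4568) = 88*14177 = 1247576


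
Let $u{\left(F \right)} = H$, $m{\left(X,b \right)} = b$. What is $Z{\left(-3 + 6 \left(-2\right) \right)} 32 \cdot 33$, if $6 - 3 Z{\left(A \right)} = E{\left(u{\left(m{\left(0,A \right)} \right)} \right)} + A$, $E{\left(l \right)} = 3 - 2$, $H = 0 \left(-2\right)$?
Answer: $7040$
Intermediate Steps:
$H = 0$
$u{\left(F \right)} = 0$
$E{\left(l \right)} = 1$ ($E{\left(l \right)} = 3 - 2 = 1$)
$Z{\left(A \right)} = \frac{5}{3} - \frac{A}{3}$ ($Z{\left(A \right)} = 2 - \frac{1 + A}{3} = 2 - \left(\frac{1}{3} + \frac{A}{3}\right) = \frac{5}{3} - \frac{A}{3}$)
$Z{\left(-3 + 6 \left(-2\right) \right)} 32 \cdot 33 = \left(\frac{5}{3} - \frac{-3 + 6 \left(-2\right)}{3}\right) 32 \cdot 33 = \left(\frac{5}{3} - \frac{-3 - 12}{3}\right) 32 \cdot 33 = \left(\frac{5}{3} - -5\right) 32 \cdot 33 = \left(\frac{5}{3} + 5\right) 32 \cdot 33 = \frac{20}{3} \cdot 32 \cdot 33 = \frac{640}{3} \cdot 33 = 7040$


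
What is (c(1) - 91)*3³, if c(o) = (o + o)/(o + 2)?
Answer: -2439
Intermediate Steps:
c(o) = 2*o/(2 + o) (c(o) = (2*o)/(2 + o) = 2*o/(2 + o))
(c(1) - 91)*3³ = (2*1/(2 + 1) - 91)*3³ = (2*1/3 - 91)*27 = (2*1*(⅓) - 91)*27 = (⅔ - 91)*27 = -271/3*27 = -2439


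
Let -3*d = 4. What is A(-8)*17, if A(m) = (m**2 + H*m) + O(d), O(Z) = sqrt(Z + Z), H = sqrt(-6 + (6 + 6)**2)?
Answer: 1088 - 136*sqrt(138) + 34*I*sqrt(6)/3 ≈ -509.64 + 27.761*I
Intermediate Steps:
d = -4/3 (d = -1/3*4 = -4/3 ≈ -1.3333)
H = sqrt(138) (H = sqrt(-6 + 12**2) = sqrt(-6 + 144) = sqrt(138) ≈ 11.747)
O(Z) = sqrt(2)*sqrt(Z) (O(Z) = sqrt(2*Z) = sqrt(2)*sqrt(Z))
A(m) = m**2 + m*sqrt(138) + 2*I*sqrt(6)/3 (A(m) = (m**2 + sqrt(138)*m) + sqrt(2)*sqrt(-4/3) = (m**2 + m*sqrt(138)) + sqrt(2)*(2*I*sqrt(3)/3) = (m**2 + m*sqrt(138)) + 2*I*sqrt(6)/3 = m**2 + m*sqrt(138) + 2*I*sqrt(6)/3)
A(-8)*17 = ((-8)**2 - 8*sqrt(138) + 2*I*sqrt(6)/3)*17 = (64 - 8*sqrt(138) + 2*I*sqrt(6)/3)*17 = 1088 - 136*sqrt(138) + 34*I*sqrt(6)/3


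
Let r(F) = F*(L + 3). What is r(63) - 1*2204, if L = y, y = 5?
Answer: -1700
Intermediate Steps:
L = 5
r(F) = 8*F (r(F) = F*(5 + 3) = F*8 = 8*F)
r(63) - 1*2204 = 8*63 - 1*2204 = 504 - 2204 = -1700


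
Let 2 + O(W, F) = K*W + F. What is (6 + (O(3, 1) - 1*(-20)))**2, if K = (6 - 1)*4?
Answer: 7225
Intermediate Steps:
K = 20 (K = 5*4 = 20)
O(W, F) = -2 + F + 20*W (O(W, F) = -2 + (20*W + F) = -2 + (F + 20*W) = -2 + F + 20*W)
(6 + (O(3, 1) - 1*(-20)))**2 = (6 + ((-2 + 1 + 20*3) - 1*(-20)))**2 = (6 + ((-2 + 1 + 60) + 20))**2 = (6 + (59 + 20))**2 = (6 + 79)**2 = 85**2 = 7225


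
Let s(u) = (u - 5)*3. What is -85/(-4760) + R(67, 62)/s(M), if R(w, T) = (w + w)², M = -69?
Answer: -502657/6216 ≈ -80.865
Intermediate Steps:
R(w, T) = 4*w² (R(w, T) = (2*w)² = 4*w²)
s(u) = -15 + 3*u (s(u) = (-5 + u)*3 = -15 + 3*u)
-85/(-4760) + R(67, 62)/s(M) = -85/(-4760) + (4*67²)/(-15 + 3*(-69)) = -85*(-1/4760) + (4*4489)/(-15 - 207) = 1/56 + 17956/(-222) = 1/56 + 17956*(-1/222) = 1/56 - 8978/111 = -502657/6216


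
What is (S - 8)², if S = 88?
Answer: 6400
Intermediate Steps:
(S - 8)² = (88 - 8)² = 80² = 6400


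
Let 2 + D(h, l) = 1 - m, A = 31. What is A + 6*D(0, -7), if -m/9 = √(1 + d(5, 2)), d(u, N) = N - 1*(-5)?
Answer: 25 + 108*√2 ≈ 177.74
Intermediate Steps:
d(u, N) = 5 + N (d(u, N) = N + 5 = 5 + N)
m = -18*√2 (m = -9*√(1 + (5 + 2)) = -9*√(1 + 7) = -18*√2 ≈ -25.456)
D(h, l) = -1 + 18*√2 (D(h, l) = -2 + (1 - (-18)*√2) = -2 + (1 + 18*√2) = -1 + 18*√2)
A + 6*D(0, -7) = 31 + 6*(-1 + 18*√2) = 31 + (-6 + 108*√2) = 25 + 108*√2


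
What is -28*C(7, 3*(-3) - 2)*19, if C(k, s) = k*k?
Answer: -26068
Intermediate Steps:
C(k, s) = k²
-28*C(7, 3*(-3) - 2)*19 = -28*7²*19 = -28*49*19 = -1372*19 = -26068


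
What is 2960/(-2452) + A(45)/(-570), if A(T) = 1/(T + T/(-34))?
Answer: -313196921/259436925 ≈ -1.2072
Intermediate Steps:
A(T) = 34/(33*T) (A(T) = 1/(T + T*(-1/34)) = 1/(T - T/34) = 1/(33*T/34) = 34/(33*T))
2960/(-2452) + A(45)/(-570) = 2960/(-2452) + ((34/33)/45)/(-570) = 2960*(-1/2452) + ((34/33)*(1/45))*(-1/570) = -740/613 + (34/1485)*(-1/570) = -740/613 - 17/423225 = -313196921/259436925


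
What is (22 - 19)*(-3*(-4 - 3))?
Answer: 63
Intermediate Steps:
(22 - 19)*(-3*(-4 - 3)) = 3*(-3*(-7)) = 3*21 = 63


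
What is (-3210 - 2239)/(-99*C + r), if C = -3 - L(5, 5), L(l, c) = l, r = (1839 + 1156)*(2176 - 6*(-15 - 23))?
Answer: -5449/7200772 ≈ -0.00075672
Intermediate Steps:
r = 7199980 (r = 2995*(2176 - 6*(-38)) = 2995*(2176 + 228) = 2995*2404 = 7199980)
C = -8 (C = -3 - 1*5 = -3 - 5 = -8)
(-3210 - 2239)/(-99*C + r) = (-3210 - 2239)/(-99*(-8) + 7199980) = -5449/(792 + 7199980) = -5449/7200772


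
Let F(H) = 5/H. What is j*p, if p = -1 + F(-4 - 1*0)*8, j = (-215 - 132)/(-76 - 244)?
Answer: -3817/320 ≈ -11.928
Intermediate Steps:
j = 347/320 (j = -347/(-320) = -347*(-1/320) = 347/320 ≈ 1.0844)
p = -11 (p = -1 + (5/(-4 - 1*0))*8 = -1 + (5/(-4 + 0))*8 = -1 + (5/(-4))*8 = -1 + (5*(-¼))*8 = -1 - 5/4*8 = -1 - 10 = -11)
j*p = (347/320)*(-11) = -3817/320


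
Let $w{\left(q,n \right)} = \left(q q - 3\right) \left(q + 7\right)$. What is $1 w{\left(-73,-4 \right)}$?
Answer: $-351516$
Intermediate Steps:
$w{\left(q,n \right)} = \left(-3 + q^{2}\right) \left(7 + q\right)$ ($w{\left(q,n \right)} = \left(q^{2} - 3\right) \left(7 + q\right) = \left(-3 + q^{2}\right) \left(7 + q\right)$)
$1 w{\left(-73,-4 \right)} = 1 \left(-21 + \left(-73\right)^{3} - -219 + 7 \left(-73\right)^{2}\right) = 1 \left(-21 - 389017 + 219 + 7 \cdot 5329\right) = 1 \left(-21 - 389017 + 219 + 37303\right) = 1 \left(-351516\right) = -351516$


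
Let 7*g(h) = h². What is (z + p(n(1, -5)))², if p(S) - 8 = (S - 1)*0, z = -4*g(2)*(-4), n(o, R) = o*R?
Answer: 14400/49 ≈ 293.88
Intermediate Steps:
g(h) = h²/7
n(o, R) = R*o
z = 64/7 (z = -4*2²/7*(-4) = -4*4/7*(-4) = -16/7*(-4) = 64/7 ≈ 9.1429)
p(S) = 8 (p(S) = 8 + (S - 1)*0 = 8 + (-1 + S)*0 = 8 + 0 = 8)
(z + p(n(1, -5)))² = (64/7 + 8)² = (120/7)² = 14400/49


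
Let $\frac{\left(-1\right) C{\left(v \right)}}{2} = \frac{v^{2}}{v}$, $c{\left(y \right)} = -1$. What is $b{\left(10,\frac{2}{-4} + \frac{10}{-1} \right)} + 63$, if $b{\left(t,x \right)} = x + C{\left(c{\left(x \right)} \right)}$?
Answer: $\frac{109}{2} \approx 54.5$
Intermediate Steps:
$C{\left(v \right)} = - 2 v$ ($C{\left(v \right)} = - 2 \frac{v^{2}}{v} = - 2 v$)
$b{\left(t,x \right)} = 2 + x$ ($b{\left(t,x \right)} = x - -2 = x + 2 = 2 + x$)
$b{\left(10,\frac{2}{-4} + \frac{10}{-1} \right)} + 63 = \left(2 + \left(\frac{2}{-4} + \frac{10}{-1}\right)\right) + 63 = \left(2 + \left(2 \left(- \frac{1}{4}\right) + 10 \left(-1\right)\right)\right) + 63 = \left(2 - \frac{21}{2}\right) + 63 = - \frac{17}{2} + 63 = \frac{109}{2}$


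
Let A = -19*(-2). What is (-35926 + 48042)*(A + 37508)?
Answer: 454907336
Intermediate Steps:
A = 38
(-35926 + 48042)*(A + 37508) = (-35926 + 48042)*(38 + 37508) = 12116*37546 = 454907336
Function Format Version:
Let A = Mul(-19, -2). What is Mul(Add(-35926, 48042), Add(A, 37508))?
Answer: 454907336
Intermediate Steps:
A = 38
Mul(Add(-35926, 48042), Add(A, 37508)) = Mul(Add(-35926, 48042), Add(38, 37508)) = Mul(12116, 37546) = 454907336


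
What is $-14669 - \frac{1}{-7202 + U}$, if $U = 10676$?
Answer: $- \frac{50960107}{3474} \approx -14669.0$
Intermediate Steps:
$-14669 - \frac{1}{-7202 + U} = -14669 - \frac{1}{-7202 + 10676} = -14669 - \frac{1}{3474} = - \frac{50960107}{3474}$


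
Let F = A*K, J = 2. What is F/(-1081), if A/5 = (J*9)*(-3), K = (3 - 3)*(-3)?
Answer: 0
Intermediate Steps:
K = 0 (K = 0*(-3) = 0)
A = -270 (A = 5*((2*9)*(-3)) = 5*(18*(-3)) = 5*(-54) = -270)
F = 0 (F = -270*0 = 0)
F/(-1081) = 0/(-1081) = 0*(-1/1081) = 0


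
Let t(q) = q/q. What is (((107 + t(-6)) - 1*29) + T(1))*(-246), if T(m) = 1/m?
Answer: -19680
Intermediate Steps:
t(q) = 1
(((107 + t(-6)) - 1*29) + T(1))*(-246) = (((107 + 1) - 1*29) + 1/1)*(-246) = ((108 - 29) + 1)*(-246) = (79 + 1)*(-246) = 80*(-246) = -19680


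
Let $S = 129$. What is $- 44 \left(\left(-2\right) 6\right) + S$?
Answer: $657$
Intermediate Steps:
$- 44 \left(\left(-2\right) 6\right) + S = - 44 \left(\left(-2\right) 6\right) + 129 = \left(-44\right) \left(-12\right) + 129 = 528 + 129 = 657$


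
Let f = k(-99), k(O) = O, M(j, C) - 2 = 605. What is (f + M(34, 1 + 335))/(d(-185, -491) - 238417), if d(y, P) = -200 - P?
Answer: -254/119063 ≈ -0.0021333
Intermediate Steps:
M(j, C) = 607 (M(j, C) = 2 + 605 = 607)
f = -99
(f + M(34, 1 + 335))/(d(-185, -491) - 238417) = (-99 + 607)/((-200 - 1*(-491)) - 238417) = 508/((-200 + 491) - 238417) = 508/(291 - 238417) = 508/(-238126) = 508*(-1/238126) = -254/119063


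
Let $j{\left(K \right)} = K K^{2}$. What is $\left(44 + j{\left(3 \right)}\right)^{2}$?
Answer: $5041$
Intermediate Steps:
$j{\left(K \right)} = K^{3}$
$\left(44 + j{\left(3 \right)}\right)^{2} = \left(44 + 3^{3}\right)^{2} = \left(44 + 27\right)^{2} = 71^{2} = 5041$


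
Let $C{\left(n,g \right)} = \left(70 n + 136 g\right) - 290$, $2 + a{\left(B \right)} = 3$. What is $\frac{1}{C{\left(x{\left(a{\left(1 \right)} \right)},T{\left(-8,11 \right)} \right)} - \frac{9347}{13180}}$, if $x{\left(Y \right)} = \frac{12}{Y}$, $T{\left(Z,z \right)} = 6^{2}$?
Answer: $\frac{13180}{71768933} \approx 0.00018364$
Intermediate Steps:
$T{\left(Z,z \right)} = 36$
$a{\left(B \right)} = 1$ ($a{\left(B \right)} = -2 + 3 = 1$)
$C{\left(n,g \right)} = -290 + 70 n + 136 g$
$\frac{1}{C{\left(x{\left(a{\left(1 \right)} \right)},T{\left(-8,11 \right)} \right)} - \frac{9347}{13180}} = \frac{1}{\left(-290 + 70 \cdot \frac{12}{1} + 136 \cdot 36\right) - \frac{9347}{13180}} = \frac{1}{\left(-290 + 70 \cdot 12 \cdot 1 + 4896\right) - \frac{9347}{13180}} = \frac{1}{\left(-290 + 70 \cdot 12 + 4896\right) - \frac{9347}{13180}} = \frac{1}{\left(-290 + 840 + 4896\right) - \frac{9347}{13180}} = \frac{1}{5446 - \frac{9347}{13180}} = \frac{1}{\frac{71768933}{13180}} = \frac{13180}{71768933}$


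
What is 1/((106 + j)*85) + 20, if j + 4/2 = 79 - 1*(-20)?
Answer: 345101/17255 ≈ 20.000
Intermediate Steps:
j = 97 (j = -2 + (79 - 1*(-20)) = -2 + (79 + 20) = -2 + 99 = 97)
1/((106 + j)*85) + 20 = 1/((106 + 97)*85) + 20 = (1/85)/203 + 20 = (1/203)*(1/85) + 20 = 1/17255 + 20 = 345101/17255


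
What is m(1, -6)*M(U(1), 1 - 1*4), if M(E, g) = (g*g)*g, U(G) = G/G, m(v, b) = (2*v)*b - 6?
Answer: 486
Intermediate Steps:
m(v, b) = -6 + 2*b*v (m(v, b) = 2*b*v - 6 = -6 + 2*b*v)
U(G) = 1
M(E, g) = g³ (M(E, g) = g²*g = g³)
m(1, -6)*M(U(1), 1 - 1*4) = (-6 + 2*(-6)*1)*(1 - 1*4)³ = (-6 - 12)*(1 - 4)³ = -18*(-3)³ = -18*(-27) = 486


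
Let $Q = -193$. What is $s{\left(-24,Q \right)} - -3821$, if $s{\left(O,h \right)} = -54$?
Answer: $3767$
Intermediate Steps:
$s{\left(-24,Q \right)} - -3821 = -54 - -3821 = -54 + 3821 = 3767$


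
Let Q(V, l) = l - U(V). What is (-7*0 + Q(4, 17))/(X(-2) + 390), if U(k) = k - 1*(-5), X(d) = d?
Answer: 2/97 ≈ 0.020619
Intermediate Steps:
U(k) = 5 + k (U(k) = k + 5 = 5 + k)
Q(V, l) = -5 + l - V (Q(V, l) = l - (5 + V) = l + (-5 - V) = -5 + l - V)
(-7*0 + Q(4, 17))/(X(-2) + 390) = (-7*0 + (-5 + 17 - 1*4))/(-2 + 390) = (0 + (-5 + 17 - 4))/388 = (0 + 8)*(1/388) = 8*(1/388) = 2/97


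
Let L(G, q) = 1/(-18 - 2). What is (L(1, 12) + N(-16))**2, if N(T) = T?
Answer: 103041/400 ≈ 257.60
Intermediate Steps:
L(G, q) = -1/20 (L(G, q) = 1/(-20) = -1/20)
(L(1, 12) + N(-16))**2 = (-1/20 - 16)**2 = (-321/20)**2 = 103041/400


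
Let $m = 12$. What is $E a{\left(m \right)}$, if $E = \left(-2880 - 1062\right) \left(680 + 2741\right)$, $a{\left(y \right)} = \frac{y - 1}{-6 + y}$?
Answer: $-24723567$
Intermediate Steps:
$a{\left(y \right)} = \frac{-1 + y}{-6 + y}$
$E = -13485582$ ($E = \left(-3942\right) 3421 = -13485582$)
$E a{\left(m \right)} = - 13485582 \frac{-1 + 12}{-6 + 12} = - 13485582 \cdot \frac{1}{6} \cdot 11 = \left(-13485582\right) \frac{11}{6} = -24723567$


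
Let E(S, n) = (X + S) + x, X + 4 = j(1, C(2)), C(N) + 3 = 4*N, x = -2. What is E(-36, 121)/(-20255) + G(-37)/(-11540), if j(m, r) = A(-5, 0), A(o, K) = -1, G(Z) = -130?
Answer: 312937/23374270 ≈ 0.013388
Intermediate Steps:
C(N) = -3 + 4*N
j(m, r) = -1
X = -5 (X = -4 - 1 = -5)
E(S, n) = -7 + S (E(S, n) = (-5 + S) - 2 = -7 + S)
E(-36, 121)/(-20255) + G(-37)/(-11540) = (-7 - 36)/(-20255) - 130/(-11540) = -43*(-1/20255) - 130*(-1/11540) = 43/20255 + 13/1154 = 312937/23374270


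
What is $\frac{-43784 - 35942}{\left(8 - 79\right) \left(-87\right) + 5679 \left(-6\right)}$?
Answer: $\frac{79726}{27897} \approx 2.8579$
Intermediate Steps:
$\frac{-43784 - 35942}{\left(8 - 79\right) \left(-87\right) + 5679 \left(-6\right)} = - \frac{79726}{\left(-71\right) \left(-87\right) - 34074} = - \frac{79726}{6177 - 34074} = - \frac{79726}{-27897} = \left(-79726\right) \left(- \frac{1}{27897}\right) = \frac{79726}{27897}$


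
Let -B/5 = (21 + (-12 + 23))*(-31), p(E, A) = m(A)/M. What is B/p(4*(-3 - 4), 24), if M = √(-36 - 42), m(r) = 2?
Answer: 2480*I*√78 ≈ 21903.0*I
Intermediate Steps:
M = I*√78 (M = √(-78) = I*√78 ≈ 8.8318*I)
p(E, A) = -I*√78/39 (p(E, A) = 2/((I*√78)) = 2*(-I*√78/78) = -I*√78/39)
B = 4960 (B = -5*(21 + (-12 + 23))*(-31) = -5*(21 + 11)*(-31) = -160*(-31) = -5*(-992) = 4960)
B/p(4*(-3 - 4), 24) = 4960/((-I*√78/39)) = 4960*(I*√78/2) = 2480*I*√78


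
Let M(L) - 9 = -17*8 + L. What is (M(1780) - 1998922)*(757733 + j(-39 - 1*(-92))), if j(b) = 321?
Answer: -1514037754526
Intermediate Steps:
M(L) = -127 + L (M(L) = 9 + (-17*8 + L) = 9 + (-136 + L) = -127 + L)
(M(1780) - 1998922)*(757733 + j(-39 - 1*(-92))) = ((-127 + 1780) - 1998922)*(757733 + 321) = (1653 - 1998922)*758054 = -1997269*758054 = -1514037754526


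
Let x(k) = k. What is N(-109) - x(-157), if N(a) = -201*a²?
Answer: -2387924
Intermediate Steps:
N(-109) - x(-157) = -201*(-109)² - 1*(-157) = -201*11881 + 157 = -2388081 + 157 = -2387924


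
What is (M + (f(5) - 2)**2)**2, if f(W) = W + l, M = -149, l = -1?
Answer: 21025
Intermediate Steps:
f(W) = -1 + W (f(W) = W - 1 = -1 + W)
(M + (f(5) - 2)**2)**2 = (-149 + ((-1 + 5) - 2)**2)**2 = (-149 + (4 - 2)**2)**2 = (-149 + 2**2)**2 = (-149 + 4)**2 = (-145)**2 = 21025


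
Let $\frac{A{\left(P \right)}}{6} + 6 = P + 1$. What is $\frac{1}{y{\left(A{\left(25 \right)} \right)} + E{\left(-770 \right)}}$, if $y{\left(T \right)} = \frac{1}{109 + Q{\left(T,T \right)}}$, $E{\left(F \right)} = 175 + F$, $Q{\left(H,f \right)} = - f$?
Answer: $- \frac{11}{6546} \approx -0.0016804$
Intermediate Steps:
$A{\left(P \right)} = -30 + 6 P$ ($A{\left(P \right)} = -36 + 6 \left(P + 1\right) = -36 + 6 \left(1 + P\right) = -36 + \left(6 + 6 P\right) = -30 + 6 P$)
$y{\left(T \right)} = \frac{1}{109 - T}$
$\frac{1}{y{\left(A{\left(25 \right)} \right)} + E{\left(-770 \right)}} = \frac{1}{- \frac{1}{-109 + \left(-30 + 6 \cdot 25\right)} + \left(175 - 770\right)} = \frac{1}{- \frac{1}{-109 + \left(-30 + 150\right)} - 595} = \frac{1}{- \frac{1}{-109 + 120} - 595} = \frac{1}{- \frac{1}{11} - 595} = \frac{1}{- \frac{6546}{11}} = - \frac{11}{6546}$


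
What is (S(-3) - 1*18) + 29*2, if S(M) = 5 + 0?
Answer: 45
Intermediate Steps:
S(M) = 5
(S(-3) - 1*18) + 29*2 = (5 - 1*18) + 29*2 = (5 - 18) + 58 = -13 + 58 = 45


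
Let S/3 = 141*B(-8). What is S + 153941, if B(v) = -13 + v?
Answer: 145058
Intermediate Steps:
S = -8883 (S = 3*(141*(-13 - 8)) = 3*(141*(-21)) = 3*(-2961) = -8883)
S + 153941 = -8883 + 153941 = 145058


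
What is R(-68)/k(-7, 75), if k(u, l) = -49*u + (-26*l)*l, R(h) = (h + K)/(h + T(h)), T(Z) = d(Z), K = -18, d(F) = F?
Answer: -43/9921676 ≈ -4.3339e-6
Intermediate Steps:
T(Z) = Z
R(h) = (-18 + h)/(2*h) (R(h) = (h - 18)/(h + h) = (-18 + h)/((2*h)) = (-18 + h)*(1/(2*h)) = (-18 + h)/(2*h))
k(u, l) = -49*u - 26*l**2
R(-68)/k(-7, 75) = ((1/2)*(-18 - 68)/(-68))/(-49*(-7) - 26*75**2) = ((1/2)*(-1/68)*(-86))/(343 - 26*5625) = 43/(68*(343 - 146250)) = (43/68)/(-145907) = (43/68)*(-1/145907) = -43/9921676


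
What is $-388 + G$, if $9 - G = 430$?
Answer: $-809$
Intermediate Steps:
$G = -421$ ($G = 9 - 430 = -421$)
$-388 + G = -388 - 421 = -809$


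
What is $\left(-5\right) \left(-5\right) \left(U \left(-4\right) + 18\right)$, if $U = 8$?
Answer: $-350$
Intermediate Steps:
$\left(-5\right) \left(-5\right) \left(U \left(-4\right) + 18\right) = \left(-5\right) \left(-5\right) \left(8 \left(-4\right) + 18\right) = 25 \left(-32 + 18\right) = 25 \left(-14\right) = -350$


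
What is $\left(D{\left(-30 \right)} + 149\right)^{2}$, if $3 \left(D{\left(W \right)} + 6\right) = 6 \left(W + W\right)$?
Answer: $529$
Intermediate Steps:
$D{\left(W \right)} = -6 + 4 W$ ($D{\left(W \right)} = -6 + \frac{6 \left(W + W\right)}{3} = -6 + \frac{6 \cdot 2 W}{3} = -6 + \frac{12 W}{3} = -6 + 4 W$)
$\left(D{\left(-30 \right)} + 149\right)^{2} = \left(\left(-6 + 4 \left(-30\right)\right) + 149\right)^{2} = \left(\left(-6 - 120\right) + 149\right)^{2} = \left(-126 + 149\right)^{2} = 23^{2} = 529$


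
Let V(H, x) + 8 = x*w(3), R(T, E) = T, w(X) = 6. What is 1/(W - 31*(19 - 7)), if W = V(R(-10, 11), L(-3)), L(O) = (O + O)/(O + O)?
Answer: -1/374 ≈ -0.0026738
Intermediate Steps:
L(O) = 1 (L(O) = (2*O)/((2*O)) = (2*O)*(1/(2*O)) = 1)
V(H, x) = -8 + 6*x (V(H, x) = -8 + x*6 = -8 + 6*x)
W = -2 (W = -8 + 6*1 = -8 + 6 = -2)
1/(W - 31*(19 - 7)) = 1/(-2 - 31*(19 - 7)) = 1/(-2 - 31*12) = 1/(-2 - 372) = 1/(-374) = -1/374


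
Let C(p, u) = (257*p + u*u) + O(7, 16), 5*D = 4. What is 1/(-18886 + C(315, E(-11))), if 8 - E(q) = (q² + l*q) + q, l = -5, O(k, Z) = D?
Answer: 5/433594 ≈ 1.1532e-5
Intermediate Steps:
D = ⅘ (D = (⅕)*4 = ⅘ ≈ 0.80000)
O(k, Z) = ⅘
E(q) = 8 - q² + 4*q (E(q) = 8 - ((q² - 5*q) + q) = 8 - (q² - 4*q) = 8 + (-q² + 4*q) = 8 - q² + 4*q)
C(p, u) = ⅘ + u² + 257*p (C(p, u) = (257*p + u*u) + ⅘ = (257*p + u²) + ⅘ = (u² + 257*p) + ⅘ = ⅘ + u² + 257*p)
1/(-18886 + C(315, E(-11))) = 1/(-18886 + (⅘ + (8 - 1*(-11)² + 4*(-11))² + 257*315)) = 1/(-18886 + (⅘ + (8 - 1*121 - 44)² + 80955)) = 1/(-18886 + (⅘ + (8 - 121 - 44)² + 80955)) = 1/(-18886 + (⅘ + (-157)² + 80955)) = 1/(-18886 + (⅘ + 24649 + 80955)) = 1/(-18886 + 528024/5) = 1/(433594/5) = 5/433594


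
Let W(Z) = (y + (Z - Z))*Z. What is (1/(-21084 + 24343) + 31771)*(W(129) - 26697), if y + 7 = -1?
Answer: -2871107522010/3259 ≈ -8.8098e+8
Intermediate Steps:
y = -8 (y = -7 - 1 = -8)
W(Z) = -8*Z (W(Z) = (-8 + (Z - Z))*Z = (-8 + 0)*Z = -8*Z)
(1/(-21084 + 24343) + 31771)*(W(129) - 26697) = (1/(-21084 + 24343) + 31771)*(-8*129 - 26697) = (1/3259 + 31771)*(-1032 - 26697) = (1/3259 + 31771)*(-27729) = (103541690/3259)*(-27729) = -2871107522010/3259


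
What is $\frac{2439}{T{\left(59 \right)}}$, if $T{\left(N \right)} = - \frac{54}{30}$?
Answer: $-1355$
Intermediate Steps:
$T{\left(N \right)} = - \frac{9}{5}$ ($T{\left(N \right)} = \left(-54\right) \frac{1}{30} = - \frac{9}{5}$)
$\frac{2439}{T{\left(59 \right)}} = \frac{2439}{- \frac{9}{5}} = 2439 \left(- \frac{5}{9}\right) = -1355$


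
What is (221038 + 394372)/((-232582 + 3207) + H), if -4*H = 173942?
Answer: -1230820/545721 ≈ -2.2554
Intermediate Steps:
H = -86971/2 (H = -¼*173942 = -86971/2 ≈ -43486.)
(221038 + 394372)/((-232582 + 3207) + H) = (221038 + 394372)/((-232582 + 3207) - 86971/2) = 615410/(-229375 - 86971/2) = 615410/(-545721/2) = 615410*(-2/545721) = -1230820/545721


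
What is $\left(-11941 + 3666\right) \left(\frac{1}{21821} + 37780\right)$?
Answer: $- \frac{6821888327775}{21821} \approx -3.1263 \cdot 10^{8}$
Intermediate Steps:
$\left(-11941 + 3666\right) \left(\frac{1}{21821} + 37780\right) = - 8275 \left(\frac{1}{21821} + 37780\right) = \left(-8275\right) \frac{824397381}{21821} = - \frac{6821888327775}{21821}$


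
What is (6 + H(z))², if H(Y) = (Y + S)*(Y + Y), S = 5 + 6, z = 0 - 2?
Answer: 900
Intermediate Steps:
z = -2
S = 11
H(Y) = 2*Y*(11 + Y) (H(Y) = (Y + 11)*(Y + Y) = (11 + Y)*(2*Y) = 2*Y*(11 + Y))
(6 + H(z))² = (6 + 2*(-2)*(11 - 2))² = (6 + 2*(-2)*9)² = (6 - 36)² = (-30)² = 900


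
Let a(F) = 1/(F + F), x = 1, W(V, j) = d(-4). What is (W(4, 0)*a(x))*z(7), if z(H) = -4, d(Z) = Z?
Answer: 8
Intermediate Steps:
W(V, j) = -4
a(F) = 1/(2*F)
(W(4, 0)*a(x))*z(7) = -2/1*(-4) = -2*(-4) = 8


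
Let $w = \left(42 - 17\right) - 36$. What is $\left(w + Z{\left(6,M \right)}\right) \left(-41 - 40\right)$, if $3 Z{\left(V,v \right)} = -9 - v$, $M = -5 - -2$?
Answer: $1053$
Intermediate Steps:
$w = -11$ ($w = 25 - 36 = -11$)
$M = -3$ ($M = -5 + 2 = -3$)
$Z{\left(V,v \right)} = -3 - \frac{v}{3}$ ($Z{\left(V,v \right)} = \frac{-9 - v}{3} = -3 - \frac{v}{3}$)
$\left(w + Z{\left(6,M \right)}\right) \left(-41 - 40\right) = \left(-11 - 2\right) \left(-41 - 40\right) = \left(-11 + \left(-3 + 1\right)\right) \left(-41 - 40\right) = \left(-11 - 2\right) \left(-81\right) = \left(-13\right) \left(-81\right) = 1053$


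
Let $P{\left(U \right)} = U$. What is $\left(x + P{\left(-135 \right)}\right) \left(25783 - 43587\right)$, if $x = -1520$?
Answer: $29465620$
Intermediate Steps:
$\left(x + P{\left(-135 \right)}\right) \left(25783 - 43587\right) = \left(-1520 - 135\right) \left(25783 - 43587\right) = \left(-1655\right) \left(-17804\right) = 29465620$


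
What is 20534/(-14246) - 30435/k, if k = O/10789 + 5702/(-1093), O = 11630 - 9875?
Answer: 2555839860219364/424535522549 ≈ 6020.3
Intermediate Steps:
O = 1755
k = -59600663/11792377 (k = 1755/10789 + 5702/(-1093) = 1755*(1/10789) + 5702*(-1/1093) = 1755/10789 - 5702/1093 = -59600663/11792377 ≈ -5.0542)
20534/(-14246) - 30435/k = 20534/(-14246) - 30435/(-59600663/11792377) = 20534*(-1/14246) - 30435*(-11792377/59600663) = -10267/7123 + 358900993995/59600663 = 2555839860219364/424535522549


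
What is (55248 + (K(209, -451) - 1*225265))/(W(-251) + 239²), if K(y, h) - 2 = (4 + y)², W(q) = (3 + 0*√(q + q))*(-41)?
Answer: -62323/28499 ≈ -2.1868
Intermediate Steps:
W(q) = -123 (W(q) = (3 + 0*√(2*q))*(-41) = (3 + 0*(√2*√q))*(-41) = (3 + 0)*(-41) = 3*(-41) = -123)
K(y, h) = 2 + (4 + y)²
(55248 + (K(209, -451) - 1*225265))/(W(-251) + 239²) = (55248 + ((2 + (4 + 209)²) - 1*225265))/(-123 + 239²) = (55248 + ((2 + 213²) - 225265))/(-123 + 57121) = (55248 + ((2 + 45369) - 225265))/56998 = (55248 + (45371 - 225265))*(1/56998) = (55248 - 179894)*(1/56998) = -124646*1/56998 = -62323/28499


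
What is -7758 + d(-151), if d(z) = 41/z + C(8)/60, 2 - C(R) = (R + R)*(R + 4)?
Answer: -7031863/906 ≈ -7761.4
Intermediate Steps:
C(R) = 2 - 2*R*(4 + R) (C(R) = 2 - (R + R)*(R + 4) = 2 - 2*R*(4 + R))
d(z) = -19/6 + 41/z (d(z) = 41/z + (2 - 8*8 - 2*8²)/60 = 41/z + (2 - 64 - 2*64)*(1/60) = 41/z + (2 - 64 - 128)*(1/60) = 41/z - 190*1/60 = 41/z - 19/6 = -19/6 + 41/z)
-7758 + d(-151) = -7758 + (-19/6 + 41/(-151)) = -7758 + (-19/6 + 41*(-1/151)) = -7758 + (-19/6 - 41/151) = -7758 - 3115/906 = -7031863/906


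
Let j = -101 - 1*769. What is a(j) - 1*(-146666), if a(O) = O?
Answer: 145796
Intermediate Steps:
j = -870 (j = -101 - 769 = -870)
a(j) - 1*(-146666) = -870 - 1*(-146666) = -870 + 146666 = 145796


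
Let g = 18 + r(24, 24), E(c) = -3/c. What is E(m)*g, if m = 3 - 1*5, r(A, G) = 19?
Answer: 111/2 ≈ 55.500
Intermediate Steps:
m = -2 (m = 3 - 5 = -2)
g = 37 (g = 18 + 19 = 37)
E(m)*g = -3/(-2)*37 = -3*(-½)*37 = (3/2)*37 = 111/2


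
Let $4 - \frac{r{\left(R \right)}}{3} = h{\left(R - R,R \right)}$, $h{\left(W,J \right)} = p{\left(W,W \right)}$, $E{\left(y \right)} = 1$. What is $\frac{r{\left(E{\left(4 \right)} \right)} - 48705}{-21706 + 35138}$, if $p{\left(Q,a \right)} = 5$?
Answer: $- \frac{12177}{3358} \approx -3.6263$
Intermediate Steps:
$h{\left(W,J \right)} = 5$
$r{\left(R \right)} = -3$ ($r{\left(R \right)} = 12 - 15 = -3$)
$\frac{r{\left(E{\left(4 \right)} \right)} - 48705}{-21706 + 35138} = \frac{-3 - 48705}{-21706 + 35138} = - \frac{48708}{13432} = \left(-48708\right) \frac{1}{13432} = - \frac{12177}{3358}$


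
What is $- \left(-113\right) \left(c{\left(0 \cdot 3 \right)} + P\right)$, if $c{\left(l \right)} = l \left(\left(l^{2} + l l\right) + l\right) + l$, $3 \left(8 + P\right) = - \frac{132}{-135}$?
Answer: $- \frac{117068}{135} \approx -867.17$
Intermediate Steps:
$P = - \frac{1036}{135}$ ($P = -8 + \frac{\left(-132\right) \frac{1}{-135}}{3} = -8 + \frac{\left(-132\right) \left(- \frac{1}{135}\right)}{3} = -8 + \frac{1}{3} \cdot \frac{44}{45} = -8 + \frac{44}{135} = - \frac{1036}{135} \approx -7.6741$)
$c{\left(l \right)} = l + l \left(l + 2 l^{2}\right)$ ($c{\left(l \right)} = l \left(\left(l^{2} + l^{2}\right) + l\right) + l = l \left(2 l^{2} + l\right) + l = l \left(l + 2 l^{2}\right) + l = l + l \left(l + 2 l^{2}\right)$)
$- \left(-113\right) \left(c{\left(0 \cdot 3 \right)} + P\right) = - \left(-113\right) \left(0 \cdot 3 \left(1 + 0 \cdot 3 + 2 \left(0 \cdot 3\right)^{2}\right) - \frac{1036}{135}\right) = - \left(-113\right) \left(0 \left(1 + 0 + 2 \cdot 0^{2}\right) - \frac{1036}{135}\right) = - \left(-113\right) \left(0 \left(1 + 0 + 2 \cdot 0\right) - \frac{1036}{135}\right) = - \left(-113\right) \left(0 \left(1 + 0 + 0\right) - \frac{1036}{135}\right) = - \left(-113\right) \left(0 \cdot 1 - \frac{1036}{135}\right) = - \left(-113\right) \left(0 - \frac{1036}{135}\right) = - \frac{\left(-113\right) \left(-1036\right)}{135} = \left(-1\right) \frac{117068}{135} = - \frac{117068}{135}$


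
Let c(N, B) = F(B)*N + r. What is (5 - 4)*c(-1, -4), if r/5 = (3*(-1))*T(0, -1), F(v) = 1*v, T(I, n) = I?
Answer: 4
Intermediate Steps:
F(v) = v
r = 0 (r = 5*((3*(-1))*0) = 5*(-3*0) = 5*0 = 0)
c(N, B) = B*N (c(N, B) = B*N + 0 = B*N)
(5 - 4)*c(-1, -4) = (5 - 4)*(-4*(-1)) = 1*4 = 4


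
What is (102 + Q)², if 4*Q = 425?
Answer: 693889/16 ≈ 43368.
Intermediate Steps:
Q = 425/4 (Q = (¼)*425 = 425/4 ≈ 106.25)
(102 + Q)² = (102 + 425/4)² = (833/4)² = 693889/16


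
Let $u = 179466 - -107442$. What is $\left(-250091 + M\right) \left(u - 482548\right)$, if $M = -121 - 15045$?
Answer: $51894879480$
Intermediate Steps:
$M = -15166$ ($M = -121 - 15045 = -15166$)
$u = 286908$ ($u = 179466 + 107442 = 286908$)
$\left(-250091 + M\right) \left(u - 482548\right) = \left(-250091 - 15166\right) \left(286908 - 482548\right) = \left(-265257\right) \left(-195640\right) = 51894879480$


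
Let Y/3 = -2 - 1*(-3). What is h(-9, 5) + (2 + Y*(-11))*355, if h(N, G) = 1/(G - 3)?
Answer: -22009/2 ≈ -11005.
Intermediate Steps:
Y = 3 (Y = 3*(-2 - 1*(-3)) = 3*(-2 + 3) = 3*1 = 3)
h(N, G) = 1/(-3 + G)
h(-9, 5) + (2 + Y*(-11))*355 = 1/(-3 + 5) + (2 + 3*(-11))*355 = 1/2 + (2 - 33)*355 = 1/2 - 31*355 = 1/2 - 11005 = -22009/2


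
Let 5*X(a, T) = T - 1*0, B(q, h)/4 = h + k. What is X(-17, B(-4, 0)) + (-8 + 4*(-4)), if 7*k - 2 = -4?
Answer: -848/35 ≈ -24.229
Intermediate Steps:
k = -2/7 (k = 2/7 + (⅐)*(-4) = 2/7 - 4/7 = -2/7 ≈ -0.28571)
B(q, h) = -8/7 + 4*h (B(q, h) = 4*(h - 2/7) = 4*(-2/7 + h) = -8/7 + 4*h)
X(a, T) = T/5 (X(a, T) = (T - 1*0)/5 = (T + 0)/5 = T/5)
X(-17, B(-4, 0)) + (-8 + 4*(-4)) = (-8/7 + 4*0)/5 + (-8 + 4*(-4)) = (-8/7 + 0)/5 + (-8 - 16) = (⅕)*(-8/7) - 24 = -8/35 - 24 = -848/35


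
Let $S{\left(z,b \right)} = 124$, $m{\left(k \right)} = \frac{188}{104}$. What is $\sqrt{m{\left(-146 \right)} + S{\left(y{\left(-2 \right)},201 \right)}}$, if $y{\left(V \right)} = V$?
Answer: $\frac{\sqrt{85046}}{26} \approx 11.216$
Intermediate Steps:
$m{\left(k \right)} = \frac{47}{26}$ ($m{\left(k \right)} = 188 \cdot \frac{1}{104} = \frac{47}{26}$)
$\sqrt{m{\left(-146 \right)} + S{\left(y{\left(-2 \right)},201 \right)}} = \sqrt{\frac{47}{26} + 124} = \sqrt{\frac{3271}{26}} = \frac{\sqrt{85046}}{26}$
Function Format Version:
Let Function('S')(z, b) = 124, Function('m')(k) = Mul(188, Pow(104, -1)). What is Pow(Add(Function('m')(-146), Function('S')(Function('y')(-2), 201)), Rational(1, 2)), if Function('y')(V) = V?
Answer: Mul(Rational(1, 26), Pow(85046, Rational(1, 2))) ≈ 11.216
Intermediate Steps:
Function('m')(k) = Rational(47, 26) (Function('m')(k) = Mul(188, Rational(1, 104)) = Rational(47, 26))
Pow(Add(Function('m')(-146), Function('S')(Function('y')(-2), 201)), Rational(1, 2)) = Pow(Add(Rational(47, 26), 124), Rational(1, 2)) = Pow(Rational(3271, 26), Rational(1, 2)) = Mul(Rational(1, 26), Pow(85046, Rational(1, 2)))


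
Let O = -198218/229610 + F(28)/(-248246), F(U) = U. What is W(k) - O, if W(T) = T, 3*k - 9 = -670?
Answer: -9382301069884/42749823045 ≈ -219.47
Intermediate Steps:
k = -661/3 (k = 3 + (⅓)*(-670) = 3 - 670/3 = -661/3 ≈ -220.33)
O = -12303313677/14249941015 (O = -198218/229610 + 28/(-248246) = -198218*1/229610 + 28*(-1/248246) = -99109/114805 - 14/124123 = -12303313677/14249941015 ≈ -0.86339)
W(k) - O = -661/3 - 1*(-12303313677/14249941015) = -661/3 + 12303313677/14249941015 = -9382301069884/42749823045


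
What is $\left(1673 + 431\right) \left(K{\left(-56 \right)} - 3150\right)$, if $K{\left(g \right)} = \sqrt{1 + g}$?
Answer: $-6627600 + 2104 i \sqrt{55} \approx -6.6276 \cdot 10^{6} + 15604.0 i$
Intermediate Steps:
$\left(1673 + 431\right) \left(K{\left(-56 \right)} - 3150\right) = \left(1673 + 431\right) \left(\sqrt{1 - 56} - 3150\right) = 2104 \left(\sqrt{-55} - 3150\right) = 2104 \left(i \sqrt{55} - 3150\right) = 2104 \left(-3150 + i \sqrt{55}\right) = -6627600 + 2104 i \sqrt{55}$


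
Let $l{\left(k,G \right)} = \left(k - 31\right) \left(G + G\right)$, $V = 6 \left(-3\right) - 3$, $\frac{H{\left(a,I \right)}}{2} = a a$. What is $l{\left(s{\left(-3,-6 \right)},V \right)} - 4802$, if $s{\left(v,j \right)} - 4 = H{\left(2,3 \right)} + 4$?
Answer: $-4172$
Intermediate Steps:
$H{\left(a,I \right)} = 2 a^{2}$ ($H{\left(a,I \right)} = 2 a a = 2 a^{2}$)
$s{\left(v,j \right)} = 16$ ($s{\left(v,j \right)} = 4 + \left(2 \cdot 2^{2} + 4\right) = 4 + \left(2 \cdot 4 + 4\right) = 4 + \left(8 + 4\right) = 4 + 12 = 16$)
$V = -21$ ($V = -18 - 3 = -21$)
$l{\left(k,G \right)} = 2 G \left(-31 + k\right)$ ($l{\left(k,G \right)} = \left(-31 + k\right) 2 G = 2 G \left(-31 + k\right)$)
$l{\left(s{\left(-3,-6 \right)},V \right)} - 4802 = 2 \left(-21\right) \left(-31 + 16\right) - 4802 = 2 \left(-21\right) \left(-15\right) - 4802 = 630 - 4802 = -4172$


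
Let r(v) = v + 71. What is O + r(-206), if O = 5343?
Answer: 5208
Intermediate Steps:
r(v) = 71 + v
O + r(-206) = 5343 + (71 - 206) = 5343 - 135 = 5208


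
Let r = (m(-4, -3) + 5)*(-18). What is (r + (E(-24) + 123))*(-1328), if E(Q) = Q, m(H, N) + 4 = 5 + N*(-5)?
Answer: 370512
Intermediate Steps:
m(H, N) = 1 - 5*N (m(H, N) = -4 + (5 + N*(-5)) = -4 + (5 - 5*N) = 1 - 5*N)
r = -378 (r = ((1 - 5*(-3)) + 5)*(-18) = ((1 + 15) + 5)*(-18) = (16 + 5)*(-18) = 21*(-18) = -378)
(r + (E(-24) + 123))*(-1328) = (-378 + (-24 + 123))*(-1328) = (-378 + 99)*(-1328) = -279*(-1328) = 370512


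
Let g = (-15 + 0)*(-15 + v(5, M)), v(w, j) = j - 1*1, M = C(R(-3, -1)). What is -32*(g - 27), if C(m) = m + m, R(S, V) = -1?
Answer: -7776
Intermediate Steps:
C(m) = 2*m
M = -2 (M = 2*(-1) = -2)
v(w, j) = -1 + j (v(w, j) = j - 1 = -1 + j)
g = 270 (g = (-15 + 0)*(-15 + (-1 - 2)) = -15*(-15 - 3) = -15*(-18) = 270)
-32*(g - 27) = -32*(270 - 27) = -32*243 = -7776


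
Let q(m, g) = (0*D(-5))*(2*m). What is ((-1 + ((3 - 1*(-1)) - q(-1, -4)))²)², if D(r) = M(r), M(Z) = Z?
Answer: 81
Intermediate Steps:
D(r) = r
q(m, g) = 0 (q(m, g) = (0*(-5))*(2*m) = 0*(2*m) = 0)
((-1 + ((3 - 1*(-1)) - q(-1, -4)))²)² = ((-1 + ((3 - 1*(-1)) - 1*0))²)² = ((-1 + ((3 + 1) + 0))²)² = ((-1 + (4 + 0))²)² = ((-1 + 4)²)² = (3²)² = 9² = 81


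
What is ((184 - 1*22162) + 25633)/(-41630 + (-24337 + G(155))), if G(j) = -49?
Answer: -3655/66016 ≈ -0.055365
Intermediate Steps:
((184 - 1*22162) + 25633)/(-41630 + (-24337 + G(155))) = ((184 - 1*22162) + 25633)/(-41630 + (-24337 - 49)) = ((184 - 22162) + 25633)/(-41630 - 24386) = (-21978 + 25633)/(-66016) = 3655*(-1/66016) = -3655/66016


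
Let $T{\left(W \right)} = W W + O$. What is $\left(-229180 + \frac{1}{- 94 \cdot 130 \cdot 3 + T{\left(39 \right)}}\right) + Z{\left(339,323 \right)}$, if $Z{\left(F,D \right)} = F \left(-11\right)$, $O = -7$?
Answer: $- \frac{8185819715}{35146} \approx -2.3291 \cdot 10^{5}$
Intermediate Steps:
$T{\left(W \right)} = -7 + W^{2}$ ($T{\left(W \right)} = W W - 7 = W^{2} - 7 = -7 + W^{2}$)
$Z{\left(F,D \right)} = - 11 F$
$\left(-229180 + \frac{1}{- 94 \cdot 130 \cdot 3 + T{\left(39 \right)}}\right) + Z{\left(339,323 \right)} = \left(-229180 + \frac{1}{- 94 \cdot 130 \cdot 3 - \left(7 - 39^{2}\right)}\right) - 3729 = \left(-229180 + \frac{1}{\left(-94\right) 390 + \left(-7 + 1521\right)}\right) - 3729 = \left(-229180 + \frac{1}{-36660 + 1514}\right) - 3729 = \left(-229180 + \frac{1}{-35146}\right) - 3729 = \left(-229180 - \frac{1}{35146}\right) - 3729 = - \frac{8054760281}{35146} - 3729 = - \frac{8185819715}{35146}$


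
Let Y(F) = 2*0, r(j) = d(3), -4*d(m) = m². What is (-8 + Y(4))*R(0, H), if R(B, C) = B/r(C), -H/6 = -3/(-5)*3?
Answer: 0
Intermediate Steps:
d(m) = -m²/4
r(j) = -9/4 (r(j) = -¼*3² = -¼*9 = -9/4)
Y(F) = 0
H = -54/5 (H = -6*(-3/(-5))*3 = -6*(-3*(-⅕))*3 = -18*3/5 = -6*9/5 = -54/5 ≈ -10.800)
R(B, C) = -4*B/9 (R(B, C) = B/(-9/4) = B*(-4/9) = -4*B/9)
(-8 + Y(4))*R(0, H) = (-8 + 0)*(-4/9*0) = -8*0 = 0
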